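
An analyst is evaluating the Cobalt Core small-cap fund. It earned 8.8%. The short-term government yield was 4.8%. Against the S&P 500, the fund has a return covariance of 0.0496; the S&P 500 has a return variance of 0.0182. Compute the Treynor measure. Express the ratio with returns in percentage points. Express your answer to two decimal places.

β = Cov / Var = 0.0496 / 0.0182 = 2.7253
Treynor = (Rp − Rf) / β = (8.8% − 4.8%) / 2.7253 = 4.00 / 2.7253 = 1.4677

1.47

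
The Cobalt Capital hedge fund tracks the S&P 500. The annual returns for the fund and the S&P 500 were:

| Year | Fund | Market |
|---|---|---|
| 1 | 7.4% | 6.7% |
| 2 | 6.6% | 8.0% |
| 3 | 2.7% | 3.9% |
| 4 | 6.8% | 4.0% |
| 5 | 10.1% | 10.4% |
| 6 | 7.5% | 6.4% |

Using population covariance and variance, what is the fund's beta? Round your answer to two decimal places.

r̄p = 6.8500%,  r̄m = 6.5667%
Cov = Σ(rp − r̄p)(rm − r̄m) / 6 = 3.8767
Var(rm) = Σ(rm − r̄m)² / 6 = 5.0822
β = Cov / Var = 3.8767 / 5.0822 = 0.7628

0.76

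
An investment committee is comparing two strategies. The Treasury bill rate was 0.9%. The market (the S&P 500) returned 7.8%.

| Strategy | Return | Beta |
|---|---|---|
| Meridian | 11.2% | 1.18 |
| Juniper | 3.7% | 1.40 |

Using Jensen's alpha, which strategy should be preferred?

Meridian: α = 11.2% − [0.9% + 1.18 × (7.8% − 0.9%)] = 2.158
Juniper: α = 3.7% − [0.9% + 1.40 × (7.8% − 0.9%)] = -6.860
Highest: Meridian (2.158).

Meridian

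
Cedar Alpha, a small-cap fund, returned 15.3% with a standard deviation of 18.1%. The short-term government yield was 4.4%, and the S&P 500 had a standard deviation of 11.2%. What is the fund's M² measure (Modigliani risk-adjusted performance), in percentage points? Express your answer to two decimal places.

Sharpe = (Rp − Rf) / σp = (15.3% − 4.4%) / 18.1% = 0.6022
M² = Rf + Sharpe × σm = 4.4% + 0.6022 × 11.2% = 11.1446%

11.14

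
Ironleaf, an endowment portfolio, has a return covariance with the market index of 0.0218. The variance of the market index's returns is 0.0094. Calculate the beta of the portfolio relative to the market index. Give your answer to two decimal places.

2.32

β = Cov(Rp, Rm) / Var(Rm) = 0.0218 / 0.0094 = 2.3191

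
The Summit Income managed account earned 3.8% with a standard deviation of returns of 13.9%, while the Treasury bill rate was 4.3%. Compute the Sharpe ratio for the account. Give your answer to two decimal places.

Sharpe = (Rp − Rf) / σp = (3.8% − 4.3%) / 13.9% = -0.50% / 13.9% = -0.0360

-0.04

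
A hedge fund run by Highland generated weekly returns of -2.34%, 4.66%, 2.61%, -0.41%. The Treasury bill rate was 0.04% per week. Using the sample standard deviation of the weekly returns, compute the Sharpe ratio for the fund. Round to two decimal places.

μ = (-2.34 + 4.66 + 2.61 − 0.41) / 4 = 1.1300%
Σ(r − μ)² = (-2.34 − 1.1300)² + (4.66 − 1.1300)² + (2.61 − 1.1300)² + … = 29.0638
σ = √[29.0638 / 3] = 3.1125%
Sharpe = (μ − rf) / σ = (1.1300 − 0.04) / 3.1125 = 1.0900 / 3.1125 = 0.3502

0.35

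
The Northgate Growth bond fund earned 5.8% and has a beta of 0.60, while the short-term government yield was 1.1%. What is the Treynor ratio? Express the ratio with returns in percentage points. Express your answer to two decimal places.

Treynor = (Rp − Rf) / β = (5.8% − 1.1%) / 0.60 = 4.70 / 0.60 = 7.8333

7.83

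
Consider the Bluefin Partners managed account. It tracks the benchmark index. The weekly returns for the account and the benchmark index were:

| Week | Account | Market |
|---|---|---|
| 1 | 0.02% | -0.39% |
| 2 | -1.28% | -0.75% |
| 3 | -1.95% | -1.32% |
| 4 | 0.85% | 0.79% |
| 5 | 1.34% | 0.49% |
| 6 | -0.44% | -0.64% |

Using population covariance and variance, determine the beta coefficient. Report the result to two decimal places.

1.48

r̄p = -0.2433%,  r̄m = -0.3033%
Cov = Σ(rp − r̄p)(rm − r̄m) / 6 = 0.7822
Var(rm) = Σ(rm − r̄m)² / 6 = 0.5298
β = Cov / Var = 0.7822 / 0.5298 = 1.4764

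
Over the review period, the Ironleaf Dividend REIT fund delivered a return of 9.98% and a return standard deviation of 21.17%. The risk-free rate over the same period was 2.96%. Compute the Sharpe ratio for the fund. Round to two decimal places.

Sharpe = (Rp − Rf) / σp = (9.98% − 2.96%) / 21.17% = 7.02% / 21.17% = 0.3316

0.33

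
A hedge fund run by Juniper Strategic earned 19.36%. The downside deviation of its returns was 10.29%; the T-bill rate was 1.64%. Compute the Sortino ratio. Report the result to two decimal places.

Sortino = (Rp − Rf) / σd = (19.36% − 1.64%) / 10.29% = 17.72% / 10.29% = 1.7221

1.72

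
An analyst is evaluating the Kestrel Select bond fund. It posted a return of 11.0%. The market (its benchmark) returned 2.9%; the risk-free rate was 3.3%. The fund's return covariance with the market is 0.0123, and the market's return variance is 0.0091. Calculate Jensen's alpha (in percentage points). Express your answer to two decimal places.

8.24

β = Cov / Var = 0.0123 / 0.0091 = 1.3516
E[R] = Rf + β(Rm − Rf) = 3.3% + 1.3516 × (2.9% − 3.3%) = 2.7594%
α = Rp − E[R] = 11.0% − 2.7594% = 8.2406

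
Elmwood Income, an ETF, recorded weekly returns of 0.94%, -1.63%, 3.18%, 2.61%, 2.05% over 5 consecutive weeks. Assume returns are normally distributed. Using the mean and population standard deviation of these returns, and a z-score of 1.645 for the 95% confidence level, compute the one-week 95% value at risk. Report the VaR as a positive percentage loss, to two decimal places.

r̄ = (0.94 − 1.63 + 3.18 + 2.61 + 2.05) / 5 = 7.150 / 5 = 1.4300%
Population std dev = √[14.4430 / 5] = 1.6996%
VaR = −(r̄ − z·σ) = −(1.4300 − 1.645 × 1.6996) = −(-1.3658) = 1.3658%

1.37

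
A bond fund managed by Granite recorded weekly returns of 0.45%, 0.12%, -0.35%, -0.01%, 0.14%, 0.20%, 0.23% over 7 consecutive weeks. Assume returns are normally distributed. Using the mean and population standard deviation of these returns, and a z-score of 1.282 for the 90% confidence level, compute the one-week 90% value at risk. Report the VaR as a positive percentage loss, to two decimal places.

Mean return r̄ = 0.780 / 7 = 0.1114%
Σ(r − r̄)² = (0.45 − 0.1114)² + (0.12 − 0.1114)² + (-0.35 − 0.1114)² + … = 0.3651
population σ = √(0.3651 / 7) = √0.0522 = 0.2285%
VaR = −(r̄ − z·σ) = −(0.1114 − 1.282 × 0.2285) = −(-0.1815) = 0.1815%

0.18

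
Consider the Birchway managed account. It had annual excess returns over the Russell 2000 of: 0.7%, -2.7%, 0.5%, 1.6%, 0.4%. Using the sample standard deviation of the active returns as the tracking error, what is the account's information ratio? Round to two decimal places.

r̄ = (0.7 − 2.7 + 0.5 + 1.6 + 0.4) / 5 = 0.50 / 5 = 0.1000%
Sample std dev = √[10.7000 / 4] = 1.6355%
IR = r̄ / tracking error = 0.1000 / 1.6355 = 0.0611

0.06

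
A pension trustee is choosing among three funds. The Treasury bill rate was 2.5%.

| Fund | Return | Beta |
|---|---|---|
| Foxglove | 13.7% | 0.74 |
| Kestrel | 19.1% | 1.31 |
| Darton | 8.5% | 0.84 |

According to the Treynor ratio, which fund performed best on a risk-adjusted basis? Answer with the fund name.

Foxglove: Treynor = (13.7% − 2.5%) / 0.74 = 15.135
Kestrel: Treynor = (19.1% − 2.5%) / 1.31 = 12.672
Darton: Treynor = (8.5% − 2.5%) / 0.84 = 7.143
Highest: Foxglove (15.135).

Foxglove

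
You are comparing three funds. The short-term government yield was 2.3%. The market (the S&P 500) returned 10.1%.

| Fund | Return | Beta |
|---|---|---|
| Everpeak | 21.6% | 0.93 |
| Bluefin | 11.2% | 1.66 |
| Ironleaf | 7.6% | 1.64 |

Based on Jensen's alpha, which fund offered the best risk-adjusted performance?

Everpeak: α = 21.6% − [2.3% + 0.93 × (10.1% − 2.3%)] = 12.046
Bluefin: α = 11.2% − [2.3% + 1.66 × (10.1% − 2.3%)] = -4.048
Ironleaf: α = 7.6% − [2.3% + 1.64 × (10.1% − 2.3%)] = -7.492
Highest: Everpeak (12.046).

Everpeak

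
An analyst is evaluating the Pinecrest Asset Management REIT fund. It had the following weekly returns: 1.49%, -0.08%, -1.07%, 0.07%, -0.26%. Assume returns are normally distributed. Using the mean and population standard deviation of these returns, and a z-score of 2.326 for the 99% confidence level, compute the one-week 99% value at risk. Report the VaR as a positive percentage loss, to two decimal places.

r̄ = (1.49 − 0.08 − 1.07 + 0.07 − 0.26) / 5 = 0.150 / 5 = 0.0300%
Σ(r − r̄)² = 3.4394; population σ = √(3.4394/5) = 0.8294%
VaR = −(r̄ − z·σ) = −(0.0300 − 2.326 × 0.8294) = −(-1.8992) = 1.8992%

1.90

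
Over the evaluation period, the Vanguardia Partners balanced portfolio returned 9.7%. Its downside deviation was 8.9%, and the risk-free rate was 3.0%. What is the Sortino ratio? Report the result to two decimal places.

Sortino = (Rp − Rf) / σd = (9.7% − 3.0%) / 8.9% = 6.70% / 8.9% = 0.7528

0.75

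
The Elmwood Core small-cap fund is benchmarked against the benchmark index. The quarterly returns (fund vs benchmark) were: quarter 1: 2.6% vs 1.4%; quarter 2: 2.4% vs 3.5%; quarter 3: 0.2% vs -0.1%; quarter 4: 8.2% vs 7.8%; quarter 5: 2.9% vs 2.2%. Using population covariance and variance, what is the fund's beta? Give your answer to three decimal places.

0.945

r̄p = 3.2600%,  r̄m = 2.9600%
Cov = Σ(rp − r̄p)(rm − r̄m) / 5 = 6.8224
Var(rm) = Σ(rm − r̄m)² / 5 = 7.2184
β = Cov / Var = 6.8224 / 7.2184 = 0.9451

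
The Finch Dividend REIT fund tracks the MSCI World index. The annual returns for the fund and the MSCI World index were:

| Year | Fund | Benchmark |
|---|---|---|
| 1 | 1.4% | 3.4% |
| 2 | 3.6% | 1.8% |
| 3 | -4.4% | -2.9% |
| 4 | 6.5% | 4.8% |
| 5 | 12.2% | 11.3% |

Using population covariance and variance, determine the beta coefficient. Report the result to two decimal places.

r̄p = 3.8600%,  r̄m = 3.6800%
Cov = Σ(rp − r̄p)(rm − r̄m) / 5 = 24.4072
Var(rm) = Σ(rm − r̄m)² / 5 = 21.2456
β = Cov / Var = 24.4072 / 21.2456 = 1.1488

1.15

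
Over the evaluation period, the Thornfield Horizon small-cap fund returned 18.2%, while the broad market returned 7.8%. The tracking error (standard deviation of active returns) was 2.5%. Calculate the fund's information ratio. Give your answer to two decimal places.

4.16

IR = (Rp − Rb) / TE = (18.2% − 7.8%) / 2.5% = 10.40% / 2.5% = 4.1600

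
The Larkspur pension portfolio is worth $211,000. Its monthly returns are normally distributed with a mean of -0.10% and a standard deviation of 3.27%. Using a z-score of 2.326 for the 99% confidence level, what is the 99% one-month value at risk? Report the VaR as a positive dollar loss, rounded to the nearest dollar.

Return at the 99% tail: μ − z·σ = -0.10% − 2.326 × 3.27% = -0.1 − 7.60602 = -7.70602%
VaR = −(-7.70602%) × $211,000 = 7.70602% × $211,000 = $16,260

$16,260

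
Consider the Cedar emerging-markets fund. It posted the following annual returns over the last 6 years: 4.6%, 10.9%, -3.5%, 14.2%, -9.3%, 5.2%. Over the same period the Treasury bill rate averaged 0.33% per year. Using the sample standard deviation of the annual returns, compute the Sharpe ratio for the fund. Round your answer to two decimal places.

r̄ = (4.6 + 10.9 − 3.5 + 14.2 − 9.3 + 5.2) / 6 = 22.10 / 6 = 3.6833%
Sample σ = √[Σ(r − r̄)² / 5] = √[385.9883 / 5] = √77.1977 = 8.7862%
Sharpe = (r̄ − rf) / σ = (3.6833 − 0.33) / 8.7862 = 3.3533 / 8.7862 = 0.3817

0.38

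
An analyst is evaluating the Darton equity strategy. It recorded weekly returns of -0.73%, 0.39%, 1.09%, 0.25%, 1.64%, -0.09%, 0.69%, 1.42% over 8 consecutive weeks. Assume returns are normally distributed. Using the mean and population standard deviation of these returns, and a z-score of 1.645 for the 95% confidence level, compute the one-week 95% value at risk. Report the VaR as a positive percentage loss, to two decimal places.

0.64

μ = (-0.73 + 0.39 + 1.09 + 0.25 + 1.64 − 0.09 + 0.69 + 1.42) / 8 = 4.660 / 8 = 0.5825%
Population σ = √[Σ(r − μ)² / 8] = √[4.4114 / 8] = √0.5514 = 0.7426%
VaR = −(μ − z·σ) = −(0.5825 − 1.645 × 0.7426) = −(-0.6391) = 0.6391%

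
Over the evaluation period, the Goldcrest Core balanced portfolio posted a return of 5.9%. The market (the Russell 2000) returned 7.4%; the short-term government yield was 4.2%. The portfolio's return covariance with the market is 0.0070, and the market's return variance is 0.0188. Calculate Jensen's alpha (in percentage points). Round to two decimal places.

0.51

β = Cov / Var = 0.0070 / 0.0188 = 0.3723
E[R] = Rf + β(Rm − Rf) = 4.2% + 0.3723 × (7.4% − 4.2%) = 5.3914%
α = Rp − E[R] = 5.9% − 5.3914% = 0.5086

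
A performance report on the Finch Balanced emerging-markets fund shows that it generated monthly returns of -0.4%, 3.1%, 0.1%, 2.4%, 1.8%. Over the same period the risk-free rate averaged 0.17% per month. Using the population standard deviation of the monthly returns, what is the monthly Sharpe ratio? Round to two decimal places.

0.92

r̄ = (-0.4 + 3.1 + 0.1 + 2.4 + 1.8) / 5 = 1.4000%
Population std dev = √[8.9800 / 5] = 1.3401%
Sharpe = (r̄ − rf) / σ = (1.4000 − 0.17) / 1.3401 = 1.2300 / 1.3401 = 0.9178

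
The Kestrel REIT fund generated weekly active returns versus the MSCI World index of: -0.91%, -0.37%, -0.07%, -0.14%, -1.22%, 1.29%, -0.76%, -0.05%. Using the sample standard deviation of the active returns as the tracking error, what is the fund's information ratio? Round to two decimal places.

Mean return μ = -2.230 / 8 = -0.2788%
Σ(r − μ)² = (-0.91 − (-0.2788))² + (-0.37 − (-0.2788))² + (-0.07 − (-0.2788))² + … = 4.1005
sample σ = √(4.1005 / 7) = √0.5858 = 0.7654%
IR = μ / tracking error = -0.2788 / 0.7654 = -0.3643

-0.36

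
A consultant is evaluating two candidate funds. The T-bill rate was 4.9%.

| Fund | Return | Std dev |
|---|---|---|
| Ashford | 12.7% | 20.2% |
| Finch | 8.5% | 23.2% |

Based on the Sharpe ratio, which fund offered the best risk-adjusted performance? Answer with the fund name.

Ashford: Sharpe ratio = (12.7% − 4.9%) / 20.2% = 0.386
Finch: Sharpe ratio = (8.5% − 4.9%) / 23.2% = 0.155
Highest: Ashford (0.386).

Ashford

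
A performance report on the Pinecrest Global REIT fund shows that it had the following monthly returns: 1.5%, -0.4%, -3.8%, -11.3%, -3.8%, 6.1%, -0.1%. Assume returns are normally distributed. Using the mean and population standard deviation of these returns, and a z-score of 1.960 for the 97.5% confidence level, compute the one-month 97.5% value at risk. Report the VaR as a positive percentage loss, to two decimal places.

11.52

r̄ = (1.5 − 0.4 − 3.8 − 11.3 − 3.8 + 6.1 − 0.1) / 7 = -1.6857%
Population std dev = √[176.3086 / 7] = 5.0187%
VaR = −(r̄ − z·σ) = −(-1.6857 − 1.960 × 5.0187) = −(-11.5224) = 11.5224%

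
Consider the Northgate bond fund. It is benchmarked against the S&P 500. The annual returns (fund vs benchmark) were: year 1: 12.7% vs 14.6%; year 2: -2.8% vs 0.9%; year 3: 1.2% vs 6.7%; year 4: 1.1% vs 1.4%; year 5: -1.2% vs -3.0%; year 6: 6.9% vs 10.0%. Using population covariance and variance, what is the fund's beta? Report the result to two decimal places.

r̄p = 2.9833%,  r̄m = 5.1000%
Cov = Σ(rp − r̄p)(rm − r̄m) / 6 = 28.9650
Var(rm) = Σ(rm − r̄m)² / 6 = 35.6267
β = Cov / Var = 28.9650 / 35.6267 = 0.8130

0.81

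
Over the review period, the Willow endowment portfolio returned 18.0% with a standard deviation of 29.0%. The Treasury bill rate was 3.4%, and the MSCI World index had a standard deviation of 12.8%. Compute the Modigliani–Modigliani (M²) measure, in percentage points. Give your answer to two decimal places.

Sharpe = (Rp − Rf) / σp = (18.0% − 3.4%) / 29.0% = 0.5034
M² = Rf + Sharpe × σm = 3.4% + 0.5034 × 12.8% = 9.8435%

9.84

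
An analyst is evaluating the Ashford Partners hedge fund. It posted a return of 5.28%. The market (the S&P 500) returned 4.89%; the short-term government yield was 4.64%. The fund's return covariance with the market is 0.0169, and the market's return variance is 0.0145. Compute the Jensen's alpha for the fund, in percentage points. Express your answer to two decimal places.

0.35

β = Cov / Var = 0.0169 / 0.0145 = 1.1655
E[R] = Rf + β(Rm − Rf) = 4.64% + 1.1655 × (4.89% − 4.64%) = 4.9314%
α = Rp − E[R] = 5.28% − 4.9314% = 0.3486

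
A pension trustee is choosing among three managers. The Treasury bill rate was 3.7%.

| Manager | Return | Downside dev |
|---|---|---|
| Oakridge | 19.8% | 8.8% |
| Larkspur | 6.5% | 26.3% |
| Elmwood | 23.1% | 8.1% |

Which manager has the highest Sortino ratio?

Oakridge: Sortino ratio = (19.8% − 3.7%) / 8.8% = 1.830
Larkspur: Sortino ratio = (6.5% − 3.7%) / 26.3% = 0.106
Elmwood: Sortino ratio = (23.1% − 3.7%) / 8.1% = 2.395
Highest: Elmwood (2.395).

Elmwood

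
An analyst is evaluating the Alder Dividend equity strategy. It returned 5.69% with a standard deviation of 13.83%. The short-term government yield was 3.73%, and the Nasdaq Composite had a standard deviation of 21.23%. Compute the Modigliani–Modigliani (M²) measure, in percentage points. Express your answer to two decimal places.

Sharpe = (Rp − Rf) / σp = (5.69% − 3.73%) / 13.83% = 0.1417
M² = Rf + Sharpe × σm = 3.73% + 0.1417 × 21.23% = 6.7383%

6.74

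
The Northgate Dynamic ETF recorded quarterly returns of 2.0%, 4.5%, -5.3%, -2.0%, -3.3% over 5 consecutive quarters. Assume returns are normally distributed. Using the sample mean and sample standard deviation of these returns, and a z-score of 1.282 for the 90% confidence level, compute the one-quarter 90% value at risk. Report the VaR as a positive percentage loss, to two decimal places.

5.94

Mean return μ = -4.10 / 5 = -0.8200%
Σ(r − μ)² = 63.8680; sample σ = √(63.8680/4) = 3.9959%
VaR = −(μ − z·σ) = −(-0.8200 − 1.282 × 3.9959) = −(-5.9427) = 5.9427%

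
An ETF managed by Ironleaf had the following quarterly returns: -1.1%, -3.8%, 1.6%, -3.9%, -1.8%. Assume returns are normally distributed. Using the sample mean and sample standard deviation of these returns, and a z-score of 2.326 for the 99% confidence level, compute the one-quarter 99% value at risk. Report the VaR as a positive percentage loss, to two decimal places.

7.06

Mean return μ = -9.00 / 5 = -1.8000%
Σ(r − μ)² = (-1.1 − (-1.8000))² + (-3.8 − (-1.8000))² + (1.6 − (-1.8000))² + … = 20.4600
sample σ = √(20.4600 / 4) = √5.1150 = 2.2616%
VaR = −(μ − z·σ) = −(-1.8000 − 2.326 × 2.2616) = −(-7.0605) = 7.0605%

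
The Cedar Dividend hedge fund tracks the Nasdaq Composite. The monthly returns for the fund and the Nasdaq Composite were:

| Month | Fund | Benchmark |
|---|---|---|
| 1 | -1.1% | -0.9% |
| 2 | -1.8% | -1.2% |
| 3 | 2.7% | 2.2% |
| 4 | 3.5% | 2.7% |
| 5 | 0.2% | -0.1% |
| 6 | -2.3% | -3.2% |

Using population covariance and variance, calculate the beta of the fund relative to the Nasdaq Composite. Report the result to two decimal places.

r̄p = 0.2000%,  r̄m = -0.0833%
Cov = Σ(rp − r̄p)(rm − r̄m) / 6 = 4.3300
Var(rm) = Σ(rm − r̄m)² / 6 = 4.0981
β = Cov / Var = 4.3300 / 4.0981 = 1.0566

1.06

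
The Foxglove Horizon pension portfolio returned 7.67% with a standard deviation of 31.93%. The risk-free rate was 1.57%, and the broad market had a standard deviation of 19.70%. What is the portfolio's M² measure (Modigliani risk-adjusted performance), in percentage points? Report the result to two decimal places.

5.33

Sharpe = (Rp − Rf) / σp = (7.67% − 1.57%) / 31.93% = 0.1910
M² = Rf + Sharpe × σm = 1.57% + 0.1910 × 19.70% = 5.3327%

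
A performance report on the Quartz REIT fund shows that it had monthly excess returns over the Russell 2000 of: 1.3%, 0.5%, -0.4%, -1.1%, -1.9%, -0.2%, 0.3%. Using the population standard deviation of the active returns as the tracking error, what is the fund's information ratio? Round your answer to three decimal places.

μ = (1.3 + 0.5 − 0.4 − 1.1 − 1.9 − 0.2 + 0.3) / 7 = -0.2143%
Σ(r − μ)² = (1.3 − (-0.2143))² + (0.5 − (-0.2143))² + … = 6.7286
σ = √[6.7286 / 7] = 0.9804%
IR = μ / tracking error = -0.2143 / 0.9804 = -0.2186

-0.219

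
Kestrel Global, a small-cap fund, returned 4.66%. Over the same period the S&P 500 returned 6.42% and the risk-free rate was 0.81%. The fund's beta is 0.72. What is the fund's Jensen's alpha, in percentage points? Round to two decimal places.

CAPM expected return = Rf + β(Rm − Rf) = 0.81% + 0.72 × (6.42% − 0.81%) = 0.81 + 0.72 × 5.61 = 4.8492%
Jensen's α = Rp − E[R] = 4.66% − 4.8492% = -0.1892

-0.19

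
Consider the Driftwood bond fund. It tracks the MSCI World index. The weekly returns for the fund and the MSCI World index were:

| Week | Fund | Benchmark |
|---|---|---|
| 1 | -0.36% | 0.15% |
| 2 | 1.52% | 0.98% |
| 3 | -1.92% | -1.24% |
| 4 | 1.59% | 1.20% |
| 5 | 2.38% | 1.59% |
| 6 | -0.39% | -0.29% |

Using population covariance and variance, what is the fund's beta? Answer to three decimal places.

r̄p = 0.4700%,  r̄m = 0.3983%
Cov = Σ(rp − r̄p)(rm − r̄m) / 6 = 1.4164
Var(rm) = Σ(rm − r̄m)² / 6 = 0.9368
β = Cov / Var = 1.4164 / 0.9368 = 1.5120

1.512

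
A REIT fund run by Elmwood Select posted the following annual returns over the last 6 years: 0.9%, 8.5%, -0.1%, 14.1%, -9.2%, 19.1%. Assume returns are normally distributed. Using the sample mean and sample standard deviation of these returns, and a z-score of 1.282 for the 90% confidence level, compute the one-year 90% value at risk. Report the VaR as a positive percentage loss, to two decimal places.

7.73

r̄ = (0.9 + 8.5 − 0.1 + 14.1 − 9.2 + 19.1) / 6 = 5.5500%
Sample std dev = √[536.5150 / 5] = 10.3587%
VaR = −(r̄ − z·σ) = −(5.5500 − 1.282 × 10.3587) = −(-7.7299) = 7.7299%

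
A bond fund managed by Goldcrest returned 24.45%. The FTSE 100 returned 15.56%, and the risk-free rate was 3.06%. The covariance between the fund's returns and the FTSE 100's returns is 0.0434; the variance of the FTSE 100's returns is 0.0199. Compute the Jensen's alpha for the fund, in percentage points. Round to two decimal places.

-5.87

β = Cov / Var = 0.0434 / 0.0199 = 2.1809
E[R] = Rf + β(Rm − Rf) = 3.06% + 2.1809 × (15.56% − 3.06%) = 30.3213%
α = Rp − E[R] = 24.45% − 30.3213% = -5.8713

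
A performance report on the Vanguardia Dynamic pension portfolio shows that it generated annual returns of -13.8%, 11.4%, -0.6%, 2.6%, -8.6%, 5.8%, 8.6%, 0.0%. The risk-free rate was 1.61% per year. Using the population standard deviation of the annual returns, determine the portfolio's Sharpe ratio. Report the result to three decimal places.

-0.118

μ = (-13.8 + 11.4 − 0.6 + 2.6 − 8.6 + 5.8 + 8.6 + 0) / 8 = 5.40 / 8 = 0.6750%
Population std dev = √[505.4350 / 8] = 7.9485%
Sharpe = (μ − rf) / σ = (0.6750 − 1.61) / 7.9485 = -0.9350 / 7.9485 = -0.1176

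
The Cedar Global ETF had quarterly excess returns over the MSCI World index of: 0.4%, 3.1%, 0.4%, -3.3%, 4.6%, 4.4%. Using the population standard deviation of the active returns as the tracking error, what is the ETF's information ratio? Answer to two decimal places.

Mean return r̄ = 9.60 / 6 = 1.6000%
Σ(r − r̄)² = (0.4 − 1.6000)² + (3.1 − 1.6000)² + (0.4 − 1.6000)² + … = 45.9800
σ = √[45.9800 / 6] = 2.7683%
IR = r̄ / tracking error = 1.6000 / 2.7683 = 0.5780

0.58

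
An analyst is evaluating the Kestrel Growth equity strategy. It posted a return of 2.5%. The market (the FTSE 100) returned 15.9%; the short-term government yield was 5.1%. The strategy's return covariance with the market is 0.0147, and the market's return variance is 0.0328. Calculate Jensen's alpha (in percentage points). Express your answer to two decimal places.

β = Cov / Var = 0.0147 / 0.0328 = 0.4482
E[R] = Rf + β(Rm − Rf) = 5.1% + 0.4482 × (15.9% − 5.1%) = 9.9406%
α = Rp − E[R] = 2.5% − 9.9406% = -7.4406

-7.44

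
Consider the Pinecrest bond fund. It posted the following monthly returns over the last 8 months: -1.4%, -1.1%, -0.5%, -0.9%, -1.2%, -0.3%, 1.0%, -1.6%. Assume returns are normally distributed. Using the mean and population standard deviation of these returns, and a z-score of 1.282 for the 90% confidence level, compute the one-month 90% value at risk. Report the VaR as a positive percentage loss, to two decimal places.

r̄ = (-1.4 − 1.1 − 0.5 − 0.9 − 1.2 − 0.3 + 1 − 1.6) / 8 = -0.7500%
Population std dev = √[4.8200 / 8] = 0.7762%
VaR = −(r̄ − z·σ) = −(-0.7500 − 1.282 × 0.7762) = −(-1.7451) = 1.7451%

1.75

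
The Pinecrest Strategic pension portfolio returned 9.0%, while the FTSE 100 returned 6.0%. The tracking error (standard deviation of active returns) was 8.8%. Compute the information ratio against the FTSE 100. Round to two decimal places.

IR = (Rp − Rb) / TE = (9.0% − 6.0%) / 8.8% = 3.00% / 8.8% = 0.3409

0.34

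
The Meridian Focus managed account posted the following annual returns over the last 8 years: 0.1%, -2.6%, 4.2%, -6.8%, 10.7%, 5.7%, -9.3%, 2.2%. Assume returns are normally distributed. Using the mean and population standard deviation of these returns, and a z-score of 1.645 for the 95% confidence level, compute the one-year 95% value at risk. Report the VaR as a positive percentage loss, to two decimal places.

9.66

μ = (0.1 − 2.6 + 4.2 − 6.8 + 10.7 + 5.7 − 9.3 + 2.2) / 8 = 0.5250%
Population std dev = √[306.7550 / 8] = 6.1923%
VaR = −(μ − z·σ) = −(0.5250 − 1.645 × 6.1923) = −(-9.6613) = 9.6613%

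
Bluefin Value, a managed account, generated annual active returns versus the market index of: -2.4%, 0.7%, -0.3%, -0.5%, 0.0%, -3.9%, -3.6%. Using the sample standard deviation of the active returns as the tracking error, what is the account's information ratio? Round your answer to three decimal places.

Mean return r̄ = -10.00 / 7 = -1.4286%
Sample std dev = √[20.4743 / 6] = 1.8473%
IR = r̄ / tracking error = -1.4286 / 1.8473 = -0.7733

-0.773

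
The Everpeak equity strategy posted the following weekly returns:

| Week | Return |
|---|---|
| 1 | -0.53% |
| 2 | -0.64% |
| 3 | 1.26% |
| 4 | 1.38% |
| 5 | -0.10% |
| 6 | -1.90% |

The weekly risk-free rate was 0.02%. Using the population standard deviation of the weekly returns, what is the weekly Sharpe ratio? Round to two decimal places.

-0.10

r̄ = (-0.53 − 0.64 + 1.26 + 1.38 − 0.1 − 1.9) / 6 = -0.0883%
Population std dev = √[7.7557 / 6] = 1.1369%
Sharpe = (r̄ − rf) / σ = (-0.0883 − 0.02) / 1.1369 = -0.1083 / 1.1369 = -0.0953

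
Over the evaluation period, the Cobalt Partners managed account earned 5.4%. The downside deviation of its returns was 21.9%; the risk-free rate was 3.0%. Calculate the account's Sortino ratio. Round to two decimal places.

0.11

Sortino = (Rp − Rf) / σd = (5.4% − 3.0%) / 21.9% = 2.40% / 21.9% = 0.1096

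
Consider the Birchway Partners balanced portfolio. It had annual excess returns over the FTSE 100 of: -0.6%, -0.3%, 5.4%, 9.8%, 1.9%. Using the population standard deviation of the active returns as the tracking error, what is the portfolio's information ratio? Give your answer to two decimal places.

r̄ = (-0.6 − 0.3 + 5.4 + 9.8 + 1.9) / 5 = 3.2400%
Population σ = √[Σ(r − r̄)² / 5] = √[76.7720 / 5] = √15.3544 = 3.9185%
IR = r̄ / tracking error = 3.2400 / 3.9185 = 0.8268

0.83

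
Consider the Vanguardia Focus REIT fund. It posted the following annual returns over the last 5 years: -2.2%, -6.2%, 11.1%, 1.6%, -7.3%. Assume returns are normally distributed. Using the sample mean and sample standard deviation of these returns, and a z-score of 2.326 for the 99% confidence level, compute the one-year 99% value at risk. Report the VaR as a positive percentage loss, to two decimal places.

17.87

Mean return μ = -3.00 / 5 = -0.6000%
Sample σ = √[Σ(r − μ)² / 4] = √[220.5400 / 4] = √55.1350 = 7.4253%
VaR = −(μ − z·σ) = −(-0.6000 − 2.326 × 7.4253) = −(-17.8712) = 17.8712%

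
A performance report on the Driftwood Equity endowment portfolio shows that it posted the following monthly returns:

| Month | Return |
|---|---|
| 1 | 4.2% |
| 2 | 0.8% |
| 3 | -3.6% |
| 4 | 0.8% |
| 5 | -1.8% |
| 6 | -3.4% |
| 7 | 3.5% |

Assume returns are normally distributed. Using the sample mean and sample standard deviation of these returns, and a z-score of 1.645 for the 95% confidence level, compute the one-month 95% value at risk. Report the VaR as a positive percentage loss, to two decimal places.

μ = (4.2 + 0.8 − 3.6 + 0.8 − 1.8 − 3.4 + 3.5) / 7 = 0.0714%
Σ(r − μ)² = (4.2 − 0.0714)² + (0.8 − 0.0714)² + … = 58.8943
sample σ = √(58.8943 / 6) = √9.8157 = 3.1330%
VaR = −(μ − z·σ) = −(0.0714 − 1.645 × 3.1330) = −(-5.0824) = 5.0824%

5.08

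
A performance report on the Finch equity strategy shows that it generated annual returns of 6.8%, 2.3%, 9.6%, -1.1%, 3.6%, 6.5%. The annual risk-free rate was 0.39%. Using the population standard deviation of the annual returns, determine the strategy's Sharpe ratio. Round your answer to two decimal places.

r̄ = (6.8 + 2.3 + 9.6 − 1.1 + 3.6 + 6.5) / 6 = 27.70 / 6 = 4.6167%
Σ(r − r̄)² = 72.2283; population σ = √(72.2283/6) = 3.4696%
Sharpe = (r̄ − rf) / σ = (4.6167 − 0.39) / 3.4696 = 4.2267 / 3.4696 = 1.2182

1.22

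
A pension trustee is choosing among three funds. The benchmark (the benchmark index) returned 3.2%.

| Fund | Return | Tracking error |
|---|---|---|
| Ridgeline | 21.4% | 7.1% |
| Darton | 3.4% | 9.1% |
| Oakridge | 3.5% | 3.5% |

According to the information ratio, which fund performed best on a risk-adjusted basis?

Ridgeline: IR = (21.4% − 3.2%) / 7.1% = 2.563
Darton: IR = (3.4% − 3.2%) / 9.1% = 0.022
Oakridge: IR = (3.5% − 3.2%) / 3.5% = 0.086
Highest: Ridgeline (2.563).

Ridgeline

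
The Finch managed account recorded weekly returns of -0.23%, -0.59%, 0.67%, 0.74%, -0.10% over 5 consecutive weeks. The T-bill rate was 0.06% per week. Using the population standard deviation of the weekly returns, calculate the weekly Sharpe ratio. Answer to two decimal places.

0.07

Mean return μ = 0.490 / 5 = 0.0980%
Population σ = √[Σ(r − μ)² / 5] = √[1.3595 / 5] = √0.2719 = 0.5214%
Sharpe = (μ − rf) / σ = (0.0980 − 0.06) / 0.5214 = 0.0380 / 0.5214 = 0.0729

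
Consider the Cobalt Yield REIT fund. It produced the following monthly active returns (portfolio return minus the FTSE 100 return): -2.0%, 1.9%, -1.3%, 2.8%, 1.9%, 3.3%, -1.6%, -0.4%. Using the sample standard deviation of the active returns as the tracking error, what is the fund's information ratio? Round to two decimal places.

μ = (-2 + 1.9 − 1.3 + 2.8 + 1.9 + 3.3 − 1.6 − 0.4) / 8 = 4.60 / 8 = 0.5750%
Σ(r − μ)² = 31.7150; sample σ = √(31.7150/7) = 2.1285%
IR = μ / tracking error = 0.5750 / 2.1285 = 0.2701

0.27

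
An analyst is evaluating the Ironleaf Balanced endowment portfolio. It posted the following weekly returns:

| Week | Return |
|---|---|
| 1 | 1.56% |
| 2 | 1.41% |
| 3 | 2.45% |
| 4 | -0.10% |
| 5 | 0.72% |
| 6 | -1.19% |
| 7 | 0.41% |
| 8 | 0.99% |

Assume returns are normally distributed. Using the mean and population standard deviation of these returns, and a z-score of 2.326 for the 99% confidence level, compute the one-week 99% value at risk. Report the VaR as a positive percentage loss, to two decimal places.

r̄ = (1.56 + 1.41 + 2.45 − 0.1 + 0.72 − 1.19 + 0.41 + 0.99) / 8 = 6.250 / 8 = 0.7813%
Σ(r − r̄)² = 8.6341; population σ = √(8.6341/8) = 1.0389%
VaR = −(r̄ − z·σ) = −(0.7813 − 2.326 × 1.0389) = −(-1.6352) = 1.6352%

1.64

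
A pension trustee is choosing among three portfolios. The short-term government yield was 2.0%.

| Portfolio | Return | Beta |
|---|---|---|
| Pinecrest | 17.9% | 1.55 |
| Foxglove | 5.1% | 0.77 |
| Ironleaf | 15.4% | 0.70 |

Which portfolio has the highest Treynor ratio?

Ironleaf

Pinecrest: Treynor = (17.9% − 2.0%) / 1.55 = 10.258
Foxglove: Treynor = (5.1% − 2.0%) / 0.77 = 4.026
Ironleaf: Treynor = (15.4% − 2.0%) / 0.70 = 19.143
Highest: Ironleaf (19.143).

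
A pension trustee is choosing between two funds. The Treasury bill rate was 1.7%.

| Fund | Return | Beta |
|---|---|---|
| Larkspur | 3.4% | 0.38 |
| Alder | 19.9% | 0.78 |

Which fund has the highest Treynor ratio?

Alder

Larkspur: Treynor = (3.4% − 1.7%) / 0.38 = 4.474
Alder: Treynor = (19.9% − 1.7%) / 0.78 = 23.333
Highest: Alder (23.333).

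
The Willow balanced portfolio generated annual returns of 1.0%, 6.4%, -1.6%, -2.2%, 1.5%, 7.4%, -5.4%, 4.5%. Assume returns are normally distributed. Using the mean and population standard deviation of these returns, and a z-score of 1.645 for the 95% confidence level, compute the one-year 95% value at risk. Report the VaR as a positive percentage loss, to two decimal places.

r̄ = (1 + 6.4 − 1.6 − 2.2 + 1.5 + 7.4 − 5.4 + 4.5) / 8 = 11.60 / 8 = 1.4500%
Σ(r − r̄)² = 138.9600; population σ = √(138.9600/8) = 4.1677%
VaR = −(r̄ − z·σ) = −(1.4500 − 1.645 × 4.1677) = −(-5.4059) = 5.4059%

5.41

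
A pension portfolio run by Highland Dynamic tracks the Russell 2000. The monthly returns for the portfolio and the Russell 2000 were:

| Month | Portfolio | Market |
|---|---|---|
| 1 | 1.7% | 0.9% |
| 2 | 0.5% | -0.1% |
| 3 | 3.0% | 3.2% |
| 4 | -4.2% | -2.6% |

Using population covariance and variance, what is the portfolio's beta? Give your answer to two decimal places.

r̄p = 0.2500%,  r̄m = 0.3500%
Cov = Σ(rp − r̄p)(rm − r̄m) / 4 = 5.4125
Var(rm) = Σ(rm − r̄m)² / 4 = 4.3325
β = Cov / Var = 5.4125 / 4.3325 = 1.2493

1.25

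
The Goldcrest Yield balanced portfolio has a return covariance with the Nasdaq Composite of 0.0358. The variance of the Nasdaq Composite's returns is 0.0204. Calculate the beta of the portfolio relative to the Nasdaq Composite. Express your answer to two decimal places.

β = Cov(Rp, Rm) / Var(Rm) = 0.0358 / 0.0204 = 1.7549

1.75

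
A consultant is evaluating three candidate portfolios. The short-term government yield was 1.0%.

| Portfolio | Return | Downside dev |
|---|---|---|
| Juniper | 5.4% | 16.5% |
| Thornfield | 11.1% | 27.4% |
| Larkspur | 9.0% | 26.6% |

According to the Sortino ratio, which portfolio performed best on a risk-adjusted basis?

Juniper: Sortino ratio = (5.4% − 1.0%) / 16.5% = 0.267
Thornfield: Sortino ratio = (11.1% − 1.0%) / 27.4% = 0.369
Larkspur: Sortino ratio = (9.0% − 1.0%) / 26.6% = 0.301
Highest: Thornfield (0.369).

Thornfield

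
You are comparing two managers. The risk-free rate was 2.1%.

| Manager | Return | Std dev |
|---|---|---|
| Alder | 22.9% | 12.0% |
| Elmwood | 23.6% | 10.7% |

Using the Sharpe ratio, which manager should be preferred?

Alder: Sharpe ratio = (22.9% − 2.1%) / 12.0% = 1.733
Elmwood: Sharpe ratio = (23.6% − 2.1%) / 10.7% = 2.009
Highest: Elmwood (2.009).

Elmwood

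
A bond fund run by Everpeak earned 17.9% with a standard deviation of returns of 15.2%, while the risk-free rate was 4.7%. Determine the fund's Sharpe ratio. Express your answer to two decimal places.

0.87

Sharpe = (Rp − Rf) / σp = (17.9% − 4.7%) / 15.2% = 13.20% / 15.2% = 0.8684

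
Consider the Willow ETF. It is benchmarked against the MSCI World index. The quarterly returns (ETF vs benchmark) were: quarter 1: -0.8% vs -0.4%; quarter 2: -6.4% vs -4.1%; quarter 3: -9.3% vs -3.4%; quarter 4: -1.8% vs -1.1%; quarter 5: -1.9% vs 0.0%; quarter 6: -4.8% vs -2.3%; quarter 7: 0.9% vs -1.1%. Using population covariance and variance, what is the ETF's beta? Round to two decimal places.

r̄p = -3.4429%,  r̄m = -1.7714%
Cov = Σ(rp − r̄p)(rm − r̄m) / 7 = 3.9312
Var(rm) = Σ(rm − r̄m)² / 7 = 2.0392
β = Cov / Var = 3.9312 / 2.0392 = 1.9278

1.93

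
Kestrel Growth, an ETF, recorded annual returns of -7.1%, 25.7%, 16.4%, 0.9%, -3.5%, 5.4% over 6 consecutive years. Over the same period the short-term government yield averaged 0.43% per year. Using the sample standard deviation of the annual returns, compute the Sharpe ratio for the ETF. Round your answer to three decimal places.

0.469

r̄ = (-7.1 + 25.7 + 16.4 + 0.9 − 3.5 + 5.4) / 6 = 6.3000%
Σ(r − r̄)² = 783.9400; sample σ = √(783.9400/5) = 12.5215%
Sharpe = (r̄ − rf) / σ = (6.3000 − 0.43) / 12.5215 = 5.8700 / 12.5215 = 0.4688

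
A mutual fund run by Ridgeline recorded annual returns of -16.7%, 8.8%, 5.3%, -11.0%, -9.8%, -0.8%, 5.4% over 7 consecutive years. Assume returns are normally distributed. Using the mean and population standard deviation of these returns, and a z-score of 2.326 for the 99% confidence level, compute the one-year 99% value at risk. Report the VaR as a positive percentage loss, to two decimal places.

23.87

r̄ = (-16.7 + 8.8 + 5.3 − 11 − 9.8 − 0.8 + 5.4) / 7 = -18.80 / 7 = -2.6857%
Σ(r − r̄)² = 580.7686; population σ = √(580.7686/7) = 9.1086%
VaR = −(r̄ − z·σ) = −(-2.6857 − 2.326 × 9.1086) = −(-23.8723) = 23.8723%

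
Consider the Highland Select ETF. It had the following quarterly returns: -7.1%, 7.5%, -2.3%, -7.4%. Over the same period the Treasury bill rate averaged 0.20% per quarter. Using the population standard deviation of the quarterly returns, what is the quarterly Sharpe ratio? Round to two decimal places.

-0.42

μ = (-7.1 + 7.5 − 2.3 − 7.4) / 4 = -2.3250%
Population σ = √[Σ(r − μ)² / 4] = √[145.0875 / 4] = √36.2719 = 6.0226%
Sharpe = (μ − rf) / σ = (-2.3250 − 0.2) / 6.0226 = -2.5250 / 6.0226 = -0.4193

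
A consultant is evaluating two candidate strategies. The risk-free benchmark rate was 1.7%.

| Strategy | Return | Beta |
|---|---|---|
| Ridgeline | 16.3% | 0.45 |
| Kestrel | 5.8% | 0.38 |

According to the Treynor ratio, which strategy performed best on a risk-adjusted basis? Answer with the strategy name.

Ridgeline: Treynor = (16.3% − 1.7%) / 0.45 = 32.444
Kestrel: Treynor = (5.8% − 1.7%) / 0.38 = 10.789
Highest: Ridgeline (32.444).

Ridgeline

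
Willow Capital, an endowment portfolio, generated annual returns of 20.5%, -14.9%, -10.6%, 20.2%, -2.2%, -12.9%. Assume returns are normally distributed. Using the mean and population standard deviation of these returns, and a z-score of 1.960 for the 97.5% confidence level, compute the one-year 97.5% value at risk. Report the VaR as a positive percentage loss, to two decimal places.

r̄ = (20.5 − 14.9 − 10.6 + 20.2 − 2.2 − 12.9) / 6 = 0.10 / 6 = 0.0167%
Σ(r − r̄)² = (20.5 − 0.0167)² + (-14.9 − 0.0167)² + … = 1333.9083
population σ = √(1333.9083 / 6) = √222.3181 = 14.9103%
VaR = −(r̄ − z·σ) = −(0.0167 − 1.960 × 14.9103) = −(-29.2075) = 29.2075%

29.21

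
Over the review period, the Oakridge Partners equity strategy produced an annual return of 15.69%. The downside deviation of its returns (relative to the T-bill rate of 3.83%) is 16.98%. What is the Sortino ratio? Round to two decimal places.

Sortino = (Rp − Rf) / σd = (15.69% − 3.83%) / 16.98% = 11.86% / 16.98% = 0.6985

0.70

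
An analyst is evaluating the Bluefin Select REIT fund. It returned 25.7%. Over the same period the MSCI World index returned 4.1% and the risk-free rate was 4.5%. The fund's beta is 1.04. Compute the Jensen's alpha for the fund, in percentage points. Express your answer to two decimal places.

CAPM expected return = Rf + β(Rm − Rf) = 4.5% + 1.04 × (4.1% − 4.5%) = 4.5 + 1.04 × -0.40 = 4.0840%
Jensen's α = Rp − E[R] = 25.7% − 4.0840% = 21.6160

21.62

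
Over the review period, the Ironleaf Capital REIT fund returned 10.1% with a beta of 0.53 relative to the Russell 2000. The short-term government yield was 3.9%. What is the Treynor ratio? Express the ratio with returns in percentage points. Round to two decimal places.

Treynor = (Rp − Rf) / β = (10.1% − 3.9%) / 0.53 = 6.20 / 0.53 = 11.6981

11.70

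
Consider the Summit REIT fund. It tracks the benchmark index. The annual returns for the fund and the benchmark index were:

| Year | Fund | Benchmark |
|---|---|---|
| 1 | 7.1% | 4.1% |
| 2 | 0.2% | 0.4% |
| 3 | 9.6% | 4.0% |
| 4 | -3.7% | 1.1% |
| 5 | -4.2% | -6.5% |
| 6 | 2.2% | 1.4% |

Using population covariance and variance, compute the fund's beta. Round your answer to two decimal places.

1.14

r̄p = 1.8667%,  r̄m = 0.7500%
Cov = Σ(rp − r̄p)(rm − r̄m) / 6 = 14.2500
Var(rm) = Σ(rm − r̄m)² / 6 = 12.5025
β = Cov / Var = 14.2500 / 12.5025 = 1.1398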